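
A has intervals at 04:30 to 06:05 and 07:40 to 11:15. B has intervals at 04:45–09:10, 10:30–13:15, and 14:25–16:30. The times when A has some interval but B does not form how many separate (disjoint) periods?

2

A \ B = 04:30–04:45, 09:10–10:30.
That is 2 disjoint pieces.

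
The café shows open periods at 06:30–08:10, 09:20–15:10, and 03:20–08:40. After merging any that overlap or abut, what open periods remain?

03:20–08:40, 09:20–15:10

Sort by start: 03:20–08:40, 06:30–08:10, 09:20–15:10.
06:30–08:10 overlaps/touches 03:20–08:40 → extend to 03:20–08:40.
09:20–15:10 is disjoint → start new block.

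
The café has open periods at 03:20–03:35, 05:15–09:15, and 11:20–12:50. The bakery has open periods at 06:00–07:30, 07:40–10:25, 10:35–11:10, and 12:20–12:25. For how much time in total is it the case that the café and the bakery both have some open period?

A ∩ B = 06:00–07:30, 07:40–09:15, 12:20–12:25.
Total: 1 h 30 min + 1 h 35 min + 5 min = 3 h 10 min.

3 h 10 min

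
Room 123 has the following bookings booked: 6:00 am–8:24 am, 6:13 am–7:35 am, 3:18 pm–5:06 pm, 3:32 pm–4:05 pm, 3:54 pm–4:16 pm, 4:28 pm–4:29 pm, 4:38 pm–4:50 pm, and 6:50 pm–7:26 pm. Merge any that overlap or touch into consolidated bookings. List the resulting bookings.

6:00 am-8:24 am, 3:18 pm-5:06 pm, 6:50 pm-7:26 pm

6:13 am-7:35 am overlaps/touches 6:00 am-8:24 am → extend to 6:00 am-8:24 am.
3:18 pm-5:06 pm is disjoint → start new block.
3:32 pm-4:05 pm overlaps/touches 3:18 pm-5:06 pm → extend to 3:18 pm-5:06 pm.
3:54 pm-4:16 pm overlaps/touches 3:18 pm-5:06 pm → extend to 3:18 pm-5:06 pm.
4:28 pm-4:29 pm overlaps/touches 3:18 pm-5:06 pm → extend to 3:18 pm-5:06 pm.
4:38 pm-4:50 pm overlaps/touches 3:18 pm-5:06 pm → extend to 3:18 pm-5:06 pm.
6:50 pm-7:26 pm is disjoint → start new block.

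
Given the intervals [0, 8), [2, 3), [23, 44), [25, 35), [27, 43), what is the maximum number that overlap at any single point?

Sweep endpoints in order; track running count of active intervals.
Peak of 3 reached at 27.

3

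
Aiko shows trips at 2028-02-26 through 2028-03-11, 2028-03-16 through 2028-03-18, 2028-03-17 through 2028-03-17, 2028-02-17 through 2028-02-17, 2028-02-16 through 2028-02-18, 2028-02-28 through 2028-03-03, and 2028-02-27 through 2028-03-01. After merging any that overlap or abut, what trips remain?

Sort by start: 2028-02-16 through 2028-02-18, 2028-02-17 through 2028-02-17, 2028-02-26 through 2028-03-11, 2028-02-27 through 2028-03-01, 2028-02-28 through 2028-03-03, 2028-03-16 through 2028-03-18, 2028-03-17 through 2028-03-17.
2028-02-17 through 2028-02-17 overlaps/touches 2028-02-16 through 2028-02-18 → extend to 2028-02-16 through 2028-02-18.
2028-02-26 through 2028-03-11 is disjoint → start new block.
2028-02-27 through 2028-03-01 overlaps/touches 2028-02-26 through 2028-03-11 → extend to 2028-02-26 through 2028-03-11.
2028-02-28 through 2028-03-03 overlaps/touches 2028-02-26 through 2028-03-11 → extend to 2028-02-26 through 2028-03-11.
2028-03-16 through 2028-03-18 is disjoint → start new block.
2028-03-17 through 2028-03-17 overlaps/touches 2028-03-16 through 2028-03-18 → extend to 2028-03-16 through 2028-03-18.

2028-02-16 through 2028-02-18, 2028-02-26 through 2028-03-11, 2028-03-16 through 2028-03-18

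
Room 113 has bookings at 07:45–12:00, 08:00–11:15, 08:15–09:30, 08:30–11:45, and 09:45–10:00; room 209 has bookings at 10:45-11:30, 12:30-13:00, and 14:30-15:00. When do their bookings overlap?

10:45-11:30

A, merged: 07:45-12:00.
07:45-12:00 overlaps B on 10:45-11:30.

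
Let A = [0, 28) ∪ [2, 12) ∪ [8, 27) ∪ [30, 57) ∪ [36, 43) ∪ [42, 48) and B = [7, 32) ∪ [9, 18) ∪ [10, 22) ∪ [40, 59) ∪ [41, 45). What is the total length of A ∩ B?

40

A, merged: [0, 28), [30, 57).
B, merged: [7, 32), [40, 59).
A ∩ B = [7, 28), [30, 32), [40, 57).
Total: 21 + 2 + 17 = 40.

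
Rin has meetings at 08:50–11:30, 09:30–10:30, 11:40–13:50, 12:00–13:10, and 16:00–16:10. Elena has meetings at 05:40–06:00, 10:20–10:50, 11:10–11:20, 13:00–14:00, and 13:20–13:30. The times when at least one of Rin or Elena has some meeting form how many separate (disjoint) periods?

First set merges to 08:50–11:30, 11:40–13:50, 16:00–16:10.
Second set merges to 05:40–06:00, 10:20–10:50, 11:10–11:20, 13:00–14:00.
A ∪ B = 05:40–06:00, 08:50–11:30, 11:40–14:00, 16:00–16:10.
That is 4 disjoint pieces.

4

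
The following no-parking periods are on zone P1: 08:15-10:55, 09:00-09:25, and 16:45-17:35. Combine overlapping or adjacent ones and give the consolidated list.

08:15–10:55, 16:45–17:35

09:00–09:25 overlaps/touches 08:15–10:55 → extend to 08:15–10:55.
16:45–17:35 is disjoint → start new block.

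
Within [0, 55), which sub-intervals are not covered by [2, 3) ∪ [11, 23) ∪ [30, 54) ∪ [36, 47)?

The merged coverage is [2, 3), [11, 23), [30, 54).
Uncovered inside [0, 55): [0, 2), [3, 11), [23, 30), [54, 55).

[0, 2) ∪ [3, 11) ∪ [23, 30) ∪ [54, 55)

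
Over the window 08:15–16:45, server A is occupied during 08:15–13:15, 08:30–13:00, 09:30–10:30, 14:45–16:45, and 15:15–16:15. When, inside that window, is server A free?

13:15-14:45

Covered (merged): 08:15-13:15, 14:45-16:45.
Gaps within 08:15-16:45: 13:15-14:45.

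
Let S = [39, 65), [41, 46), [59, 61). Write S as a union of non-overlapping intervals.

[39, 65)

[41, 46) overlaps/touches [39, 65) → extend to [39, 65).
[59, 61) overlaps/touches [39, 65) → extend to [39, 65).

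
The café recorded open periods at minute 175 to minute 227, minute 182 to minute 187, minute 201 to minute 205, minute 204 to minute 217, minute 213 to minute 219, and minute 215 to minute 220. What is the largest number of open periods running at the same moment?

4

At minute 215, 4 of the intervals are simultaneously active.
No point has more.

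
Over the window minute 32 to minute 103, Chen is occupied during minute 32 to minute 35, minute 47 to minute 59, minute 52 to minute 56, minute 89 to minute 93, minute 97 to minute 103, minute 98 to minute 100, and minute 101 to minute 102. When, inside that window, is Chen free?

minute 35 to minute 47, minute 59 to minute 89, minute 93 to minute 97

After merging, the occupied span is minute 32 to minute 35, minute 47 to minute 59, minute 89 to minute 93, minute 97 to minute 103.
Gaps within minute 32 to minute 103: minute 35 to minute 47, minute 59 to minute 89, minute 93 to minute 97.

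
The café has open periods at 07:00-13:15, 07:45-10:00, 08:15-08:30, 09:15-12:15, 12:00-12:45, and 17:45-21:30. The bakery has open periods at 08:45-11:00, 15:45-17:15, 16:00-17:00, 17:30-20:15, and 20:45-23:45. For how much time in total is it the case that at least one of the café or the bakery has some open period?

14 h

Merge the first list: 07:00–13:15, 17:45–21:30.
Merge the second list: 08:45–11:00, 15:45–17:15, 17:30–20:15, 20:45–23:45.
A ∪ B = 07:00–13:15, 15:45–17:15, 17:30–23:45.
Total: 6 h 15 min + 1 h 30 min + 6 h 15 min = 14 h.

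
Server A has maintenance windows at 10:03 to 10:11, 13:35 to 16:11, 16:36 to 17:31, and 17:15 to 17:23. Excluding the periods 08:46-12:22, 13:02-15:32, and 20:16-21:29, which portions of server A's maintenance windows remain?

15:32-16:11, 16:36-17:31

First set merges to 10:03-10:11, 13:35-16:11, 16:36-17:31.
10:03-10:11: entirely removed.
13:35-16:11 \ B = 15:32-16:11.
16:36-17:31: nothing removed.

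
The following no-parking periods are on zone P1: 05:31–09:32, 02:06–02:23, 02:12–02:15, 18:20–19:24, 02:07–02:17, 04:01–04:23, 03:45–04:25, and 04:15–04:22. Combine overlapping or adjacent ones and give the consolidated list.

Sort by start: 02:06–02:23, 02:07–02:17, 02:12–02:15, 03:45–04:25, 04:01–04:23, 04:15–04:22, 05:31–09:32, 18:20–19:24.
02:07–02:17 overlaps/touches 02:06–02:23 → extend to 02:06–02:23.
02:12–02:15 overlaps/touches 02:06–02:23 → extend to 02:06–02:23.
03:45–04:25 is disjoint → start new block.
04:01–04:23 overlaps/touches 03:45–04:25 → extend to 03:45–04:25.
04:15–04:22 overlaps/touches 03:45–04:25 → extend to 03:45–04:25.
05:31–09:32 is disjoint → start new block.
18:20–19:24 is disjoint → start new block.

02:06–02:23, 03:45–04:25, 05:31–09:32, 18:20–19:24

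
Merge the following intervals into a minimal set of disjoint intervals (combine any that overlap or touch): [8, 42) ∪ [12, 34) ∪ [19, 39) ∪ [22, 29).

[12, 34) overlaps/touches [8, 42) → extend to [8, 42).
[19, 39) overlaps/touches [8, 42) → extend to [8, 42).
[22, 29) overlaps/touches [8, 42) → extend to [8, 42).

[8, 42)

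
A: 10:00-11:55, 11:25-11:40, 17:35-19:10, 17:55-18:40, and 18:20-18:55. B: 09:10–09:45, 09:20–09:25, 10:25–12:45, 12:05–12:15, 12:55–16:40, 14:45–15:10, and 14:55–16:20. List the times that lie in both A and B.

Merge the first list: 10:00-11:55, 17:35-19:10.
Merge the second list: 09:10-09:45, 10:25-12:45, 12:55-16:40.
10:00-11:55 overlaps B on 10:25-11:55.
17:35-19:10 falls entirely outside B.

10:25-11:55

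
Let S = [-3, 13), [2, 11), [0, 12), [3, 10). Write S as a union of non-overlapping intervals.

Sort by start: [-3, 13), [0, 12), [2, 11), [3, 10).
[0, 12) overlaps/touches [-3, 13) → extend to [-3, 13).
[2, 11) overlaps/touches [-3, 13) → extend to [-3, 13).
[3, 10) overlaps/touches [-3, 13) → extend to [-3, 13).

[-3, 13)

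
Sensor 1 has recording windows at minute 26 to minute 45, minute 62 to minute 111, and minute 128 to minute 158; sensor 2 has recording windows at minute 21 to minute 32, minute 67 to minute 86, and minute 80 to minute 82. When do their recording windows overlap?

B, merged: minute 21 to minute 32, minute 67 to minute 86.
minute 26 to minute 45 ∩ B → minute 26 to minute 32.
minute 62 to minute 111 ∩ B → minute 67 to minute 86.
minute 128 to minute 158 meets no B interval.

minute 26 to minute 32, minute 67 to minute 86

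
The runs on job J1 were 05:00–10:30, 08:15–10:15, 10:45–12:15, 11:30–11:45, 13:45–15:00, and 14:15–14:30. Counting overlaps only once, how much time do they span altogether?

8 h 15 min

Merged: 05:00–10:30, 10:45–12:15, 13:45–15:00.
Lengths: 5 h 30 min + 1 h 30 min + 1 h 15 min = 8 h 15 min.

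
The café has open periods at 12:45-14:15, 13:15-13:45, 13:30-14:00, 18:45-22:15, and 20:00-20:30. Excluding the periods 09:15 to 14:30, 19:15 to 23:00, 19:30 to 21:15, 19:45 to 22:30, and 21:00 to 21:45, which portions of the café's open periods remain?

A, merged: 12:45-14:15, 18:45-22:15.
B, merged: 09:15-14:30, 19:15-23:00.
12:45-14:15: fully covered by B → removed.
18:45-22:15 minus B → 18:45-19:15.

18:45-19:15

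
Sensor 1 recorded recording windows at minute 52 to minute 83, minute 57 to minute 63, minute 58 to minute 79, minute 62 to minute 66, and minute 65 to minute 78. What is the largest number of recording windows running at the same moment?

4

Sweep endpoints in order; track running count of active intervals.
Peak of 4 reached at minute 62.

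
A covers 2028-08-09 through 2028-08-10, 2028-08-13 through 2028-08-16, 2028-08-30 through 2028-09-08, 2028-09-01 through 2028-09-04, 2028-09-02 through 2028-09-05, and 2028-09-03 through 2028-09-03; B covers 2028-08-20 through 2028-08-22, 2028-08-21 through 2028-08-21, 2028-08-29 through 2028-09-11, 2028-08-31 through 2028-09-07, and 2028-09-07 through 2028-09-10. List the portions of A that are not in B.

First set merges to 2028-08-09 through 2028-08-10, 2028-08-13 through 2028-08-16, 2028-08-30 through 2028-09-08.
Second set merges to 2028-08-20 through 2028-08-22, 2028-08-29 through 2028-09-11.
2028-08-09 through 2028-08-10 is untouched.
2028-08-13 through 2028-08-16 is untouched.
2028-08-30 through 2028-09-08 lies entirely inside B → drops out.

2028-08-09 through 2028-08-10, 2028-08-13 through 2028-08-16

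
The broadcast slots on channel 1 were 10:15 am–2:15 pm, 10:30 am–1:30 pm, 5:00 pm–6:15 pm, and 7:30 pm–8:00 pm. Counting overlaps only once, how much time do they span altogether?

Merged: 10:15 am-2:15 pm, 5:00 pm-6:15 pm, 7:30 pm-8:00 pm.
Lengths: 4 h + 1 h 15 min + 30 min = 5 h 45 min.

5 h 45 min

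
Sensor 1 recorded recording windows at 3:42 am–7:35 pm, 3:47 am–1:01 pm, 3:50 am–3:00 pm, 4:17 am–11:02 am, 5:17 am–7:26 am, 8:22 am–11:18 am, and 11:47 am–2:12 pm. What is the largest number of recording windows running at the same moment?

5

At 5:17 am, 5 of the intervals are simultaneously active.
No point has more.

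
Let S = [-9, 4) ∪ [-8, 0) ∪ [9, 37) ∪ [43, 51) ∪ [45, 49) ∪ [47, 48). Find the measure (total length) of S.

Merged: [-9, 4), [9, 37), [43, 51).
Lengths: 13 + 28 + 8 = 49.

49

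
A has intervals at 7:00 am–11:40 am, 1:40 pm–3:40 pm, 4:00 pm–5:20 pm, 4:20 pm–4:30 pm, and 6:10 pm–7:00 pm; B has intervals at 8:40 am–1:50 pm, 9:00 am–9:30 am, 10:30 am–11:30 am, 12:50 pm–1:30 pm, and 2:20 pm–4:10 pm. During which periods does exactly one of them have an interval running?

A, merged: 7:00 am–11:40 am, 1:40 pm–3:40 pm, 4:00 pm–5:20 pm, 6:10 pm–7:00 pm.
B, merged: 8:40 am–1:50 pm, 2:20 pm–4:10 pm.
A but not B: 7:00 am–8:40 am, 1:50 pm–2:20 pm, 4:10 pm–5:20 pm, 6:10 pm–7:00 pm.
B but not A: 11:40 am–1:40 pm, 3:40 pm–4:00 pm.
Combining gives A △ B.

7:00 am–8:40 am, 11:40 am–1:40 pm, 1:50 pm–2:20 pm, 3:40 pm–4:00 pm, 4:10 pm–5:20 pm, 6:10 pm–7:00 pm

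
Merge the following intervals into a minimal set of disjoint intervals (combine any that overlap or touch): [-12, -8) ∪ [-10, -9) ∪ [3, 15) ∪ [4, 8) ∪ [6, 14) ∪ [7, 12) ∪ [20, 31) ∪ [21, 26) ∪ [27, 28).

[-10, -9) overlaps/touches [-12, -8) → extend to [-12, -8).
[3, 15) is disjoint → start new block.
[4, 8) overlaps/touches [3, 15) → extend to [3, 15).
[6, 14) overlaps/touches [3, 15) → extend to [3, 15).
[7, 12) overlaps/touches [3, 15) → extend to [3, 15).
[20, 31) is disjoint → start new block.
[21, 26) overlaps/touches [20, 31) → extend to [20, 31).
[27, 28) overlaps/touches [20, 31) → extend to [20, 31).

[-12, -8) ∪ [3, 15) ∪ [20, 31)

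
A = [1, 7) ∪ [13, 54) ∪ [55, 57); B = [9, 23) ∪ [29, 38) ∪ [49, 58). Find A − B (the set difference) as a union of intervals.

[1, 7) ∪ [23, 29) ∪ [38, 49)

[1, 7): nothing removed.
[13, 54) \ B = [23, 29), [38, 49).
[55, 57): entirely removed.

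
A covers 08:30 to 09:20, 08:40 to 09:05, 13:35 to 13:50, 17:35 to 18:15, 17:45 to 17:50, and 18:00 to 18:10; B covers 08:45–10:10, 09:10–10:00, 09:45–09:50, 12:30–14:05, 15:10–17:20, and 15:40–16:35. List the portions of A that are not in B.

08:30-08:45, 17:35-18:15

Merge the first list: 08:30-09:20, 13:35-13:50, 17:35-18:15.
Merge the second list: 08:45-10:10, 12:30-14:05, 15:10-17:20.
08:30-09:20 \ B = 08:30-08:45.
13:35-13:50: entirely removed.
17:35-18:15: nothing removed.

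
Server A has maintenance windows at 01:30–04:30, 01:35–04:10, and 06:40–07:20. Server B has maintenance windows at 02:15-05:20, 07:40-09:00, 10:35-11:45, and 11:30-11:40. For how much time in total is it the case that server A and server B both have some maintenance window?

2 h 15 min

First set merges to 01:30-04:30, 06:40-07:20.
Second set merges to 02:15-05:20, 07:40-09:00, 10:35-11:45.
A ∩ B = 02:15-04:30.
Total: 2 h 15 min.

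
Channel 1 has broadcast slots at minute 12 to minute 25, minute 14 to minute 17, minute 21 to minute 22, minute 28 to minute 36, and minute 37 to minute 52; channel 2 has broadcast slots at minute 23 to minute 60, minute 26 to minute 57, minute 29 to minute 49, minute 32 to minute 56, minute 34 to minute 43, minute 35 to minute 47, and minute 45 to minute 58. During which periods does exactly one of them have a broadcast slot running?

minute 12 to minute 23, minute 25 to minute 28, minute 36 to minute 37, minute 52 to minute 60

A, merged: minute 12 to minute 25, minute 28 to minute 36, minute 37 to minute 52.
B, merged: minute 23 to minute 60.
Only in the first: minute 12 to minute 23.
Only in the second: minute 25 to minute 28, minute 36 to minute 37, minute 52 to minute 60.
Together these are the periods covered by exactly one.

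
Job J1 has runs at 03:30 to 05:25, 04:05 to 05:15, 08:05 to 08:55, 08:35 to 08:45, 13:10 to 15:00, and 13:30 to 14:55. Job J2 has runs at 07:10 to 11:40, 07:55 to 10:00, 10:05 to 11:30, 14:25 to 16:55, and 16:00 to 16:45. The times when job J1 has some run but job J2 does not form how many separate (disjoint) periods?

A, merged: 03:30-05:25, 08:05-08:55, 13:10-15:00.
B, merged: 07:10-11:40, 14:25-16:55.
A \ B = 03:30-05:25, 13:10-14:25.
That is 2 disjoint pieces.

2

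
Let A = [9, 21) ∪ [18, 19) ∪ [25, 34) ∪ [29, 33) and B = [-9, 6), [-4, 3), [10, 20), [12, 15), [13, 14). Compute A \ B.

A, merged: [9, 21), [25, 34).
B, merged: [-9, 6), [10, 20).
[9, 21) with B removed leaves [9, 10), [20, 21).
[25, 34) is untouched.

[9, 10) ∪ [20, 21) ∪ [25, 34)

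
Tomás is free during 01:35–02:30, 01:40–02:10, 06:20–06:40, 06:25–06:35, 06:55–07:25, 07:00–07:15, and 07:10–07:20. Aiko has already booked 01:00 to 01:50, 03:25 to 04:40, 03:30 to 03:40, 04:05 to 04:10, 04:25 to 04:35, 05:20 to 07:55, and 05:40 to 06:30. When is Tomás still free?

First set merges to 01:35–02:30, 06:20–06:40, 06:55–07:25.
Second set merges to 01:00–01:50, 03:25–04:40, 05:20–07:55.
01:35–02:30 minus B → 01:50–02:30.
06:20–06:40: fully covered by B → removed.
06:55–07:25: fully covered by B → removed.

01:50–02:30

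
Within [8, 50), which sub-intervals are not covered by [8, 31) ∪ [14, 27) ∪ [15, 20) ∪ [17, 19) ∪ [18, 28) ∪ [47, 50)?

[31, 47)

Covered (merged): [8, 31), [47, 50).
Uncovered inside [8, 50): [31, 47).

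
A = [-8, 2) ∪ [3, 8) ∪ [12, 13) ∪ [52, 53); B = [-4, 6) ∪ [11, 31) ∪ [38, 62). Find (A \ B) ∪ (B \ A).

Only in the first: [-8, -4), [6, 8).
Only in the second: [2, 3), [11, 12), [13, 31), [38, 52), [53, 62).
Together these are the periods covered by exactly one.

[-8, -4) ∪ [2, 3) ∪ [6, 8) ∪ [11, 12) ∪ [13, 31) ∪ [38, 52) ∪ [53, 62)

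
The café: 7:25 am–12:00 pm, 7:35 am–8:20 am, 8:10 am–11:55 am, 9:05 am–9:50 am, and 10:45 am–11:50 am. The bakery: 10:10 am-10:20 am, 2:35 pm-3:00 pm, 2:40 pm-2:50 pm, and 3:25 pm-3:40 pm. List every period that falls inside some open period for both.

First set merges to 7:25 am–12:00 pm.
Second set merges to 10:10 am–10:20 am, 2:35 pm–3:00 pm, 3:25 pm–3:40 pm.
7:25 am–12:00 pm meets the second set on 10:10 am–10:20 am.

10:10 am–10:20 am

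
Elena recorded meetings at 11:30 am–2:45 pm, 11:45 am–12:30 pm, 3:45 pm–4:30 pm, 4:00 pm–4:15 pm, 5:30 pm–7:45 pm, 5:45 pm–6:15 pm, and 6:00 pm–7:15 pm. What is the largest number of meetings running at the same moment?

3

At 6:00 pm, 3 of the intervals are simultaneously active.
No point has more.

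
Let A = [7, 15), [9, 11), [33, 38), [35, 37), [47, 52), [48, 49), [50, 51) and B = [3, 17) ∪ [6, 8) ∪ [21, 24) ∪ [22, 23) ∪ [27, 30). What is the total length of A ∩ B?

First set merges to [7, 15), [33, 38), [47, 52).
Second set merges to [3, 17), [21, 24), [27, 30).
A ∩ B = [7, 15).
Total: 8.

8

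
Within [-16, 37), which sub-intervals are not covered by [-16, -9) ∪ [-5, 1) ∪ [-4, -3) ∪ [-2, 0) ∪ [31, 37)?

After merging, the occupied span is [-16, -9), [-5, 1), [31, 37).
Gaps within [-16, 37): [-9, -5), [1, 31).

[-9, -5) ∪ [1, 31)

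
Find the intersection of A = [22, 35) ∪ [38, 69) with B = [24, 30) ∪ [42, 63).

[22, 35) meets the second set on [24, 30).
[38, 69) meets the second set on [42, 63).

[24, 30) ∪ [42, 63)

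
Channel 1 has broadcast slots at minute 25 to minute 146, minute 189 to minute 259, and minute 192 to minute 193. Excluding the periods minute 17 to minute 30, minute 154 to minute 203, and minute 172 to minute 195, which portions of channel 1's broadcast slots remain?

Merge the first list: minute 25 to minute 146, minute 189 to minute 259.
Merge the second list: minute 17 to minute 30, minute 154 to minute 203.
minute 25 to minute 146 \ B = minute 30 to minute 146.
minute 189 to minute 259 \ B = minute 203 to minute 259.

minute 30 to minute 146, minute 203 to minute 259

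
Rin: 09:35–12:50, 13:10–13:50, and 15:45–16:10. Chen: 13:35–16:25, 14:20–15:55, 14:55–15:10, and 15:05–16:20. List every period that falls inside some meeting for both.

13:35–13:50, 15:45–16:10

Second set merges to 13:35–16:25.
09:35–12:50 falls entirely outside B.
13:10–13:50 overlaps B on 13:35–13:50.
15:45–16:10 overlaps B on 15:45–16:10.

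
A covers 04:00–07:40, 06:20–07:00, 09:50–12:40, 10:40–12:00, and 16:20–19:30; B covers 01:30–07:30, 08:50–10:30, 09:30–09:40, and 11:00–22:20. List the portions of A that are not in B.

First set merges to 04:00-07:40, 09:50-12:40, 16:20-19:30.
Second set merges to 01:30-07:30, 08:50-10:30, 11:00-22:20.
04:00-07:40 \ B = 07:30-07:40.
09:50-12:40 \ B = 10:30-11:00.
16:20-19:30: entirely removed.

07:30-07:40, 10:30-11:00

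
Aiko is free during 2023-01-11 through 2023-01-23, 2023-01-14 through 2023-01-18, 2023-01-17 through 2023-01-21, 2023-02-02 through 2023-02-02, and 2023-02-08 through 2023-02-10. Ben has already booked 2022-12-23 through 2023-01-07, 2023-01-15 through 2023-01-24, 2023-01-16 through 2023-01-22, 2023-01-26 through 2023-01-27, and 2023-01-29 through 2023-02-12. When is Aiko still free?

First set merges to 2023-01-11 through 2023-01-23, 2023-02-02 through 2023-02-02, 2023-02-08 through 2023-02-10.
Second set merges to 2022-12-23 through 2023-01-07, 2023-01-15 through 2023-01-24, 2023-01-26 through 2023-01-27, 2023-01-29 through 2023-02-12.
2023-01-11 through 2023-01-23 minus B → 2023-01-11 through 2023-01-14.
2023-02-02 through 2023-02-02: fully covered by B → removed.
2023-02-08 through 2023-02-10: fully covered by B → removed.

2023-01-11 through 2023-01-14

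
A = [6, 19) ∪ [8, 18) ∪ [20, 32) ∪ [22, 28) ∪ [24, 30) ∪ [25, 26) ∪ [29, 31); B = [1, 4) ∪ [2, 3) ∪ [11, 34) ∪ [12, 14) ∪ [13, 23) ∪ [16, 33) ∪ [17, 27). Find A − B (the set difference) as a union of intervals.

[6, 11)

A, merged: [6, 19), [20, 32).
B, merged: [1, 4), [11, 34).
[6, 19) \ B = [6, 11).
[20, 32): entirely removed.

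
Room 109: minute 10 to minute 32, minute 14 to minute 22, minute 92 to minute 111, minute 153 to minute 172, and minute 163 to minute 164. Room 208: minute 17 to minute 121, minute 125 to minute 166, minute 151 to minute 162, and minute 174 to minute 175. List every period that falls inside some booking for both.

Merge the first list: minute 10 to minute 32, minute 92 to minute 111, minute 153 to minute 172.
Merge the second list: minute 17 to minute 121, minute 125 to minute 166, minute 174 to minute 175.
minute 10 to minute 32 overlaps B on minute 17 to minute 32.
minute 92 to minute 111 overlaps B on minute 92 to minute 111.
minute 153 to minute 172 overlaps B on minute 153 to minute 166.

minute 17 to minute 32, minute 92 to minute 111, minute 153 to minute 166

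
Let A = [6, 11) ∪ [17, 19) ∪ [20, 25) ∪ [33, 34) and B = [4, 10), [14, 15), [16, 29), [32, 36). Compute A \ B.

[6, 11) \ B = [10, 11).
[17, 19): entirely removed.
[20, 25): entirely removed.
[33, 34): entirely removed.

[10, 11)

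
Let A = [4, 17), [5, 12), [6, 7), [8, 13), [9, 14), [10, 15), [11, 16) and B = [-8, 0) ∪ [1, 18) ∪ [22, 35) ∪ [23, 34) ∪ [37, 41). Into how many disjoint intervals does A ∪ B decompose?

4

A, merged: [4, 17).
B, merged: [-8, 0), [1, 18), [22, 35), [37, 41).
A ∪ B = [-8, 0), [1, 18), [22, 35), [37, 41).
That is 4 disjoint pieces.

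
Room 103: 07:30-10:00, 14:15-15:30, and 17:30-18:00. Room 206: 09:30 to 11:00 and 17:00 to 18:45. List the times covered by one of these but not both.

07:30–09:30, 10:00–11:00, 14:15–15:30, 17:00–17:30, 18:00–18:45

A but not B: 07:30–09:30, 14:15–15:30.
B but not A: 10:00–11:00, 17:00–17:30, 18:00–18:45.
Combining gives A △ B.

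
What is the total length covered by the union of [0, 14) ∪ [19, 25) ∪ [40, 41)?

21

Merged: [0, 14), [19, 25), [40, 41).
Lengths: 14 + 6 + 1 = 21.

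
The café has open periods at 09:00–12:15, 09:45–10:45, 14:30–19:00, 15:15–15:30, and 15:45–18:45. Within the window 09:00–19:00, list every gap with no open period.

After merging, the occupied span is 09:00–12:15, 14:30–19:00.
Complement within 09:00–19:00: 12:15–14:30.

12:15–14:30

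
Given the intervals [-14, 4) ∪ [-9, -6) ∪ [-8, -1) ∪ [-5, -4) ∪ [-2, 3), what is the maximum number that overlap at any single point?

3

Walk the sorted start/end points keeping a running depth.
The depth first hits 3 at -8.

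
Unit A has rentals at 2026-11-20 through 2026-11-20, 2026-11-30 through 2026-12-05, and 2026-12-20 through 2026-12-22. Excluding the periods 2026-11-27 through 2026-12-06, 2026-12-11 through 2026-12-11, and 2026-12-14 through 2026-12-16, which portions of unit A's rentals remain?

2026-11-20 through 2026-11-20 is untouched.
2026-11-30 through 2026-12-05 lies entirely inside B → drops out.
2026-12-20 through 2026-12-22 is untouched.

2026-11-20 through 2026-11-20, 2026-12-20 through 2026-12-22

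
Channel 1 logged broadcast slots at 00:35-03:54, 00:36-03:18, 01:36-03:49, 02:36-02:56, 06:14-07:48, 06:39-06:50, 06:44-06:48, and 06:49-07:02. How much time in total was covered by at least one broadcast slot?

Merged: 00:35-03:54, 06:14-07:48.
Lengths: 3 h 19 min + 1 h 34 min = 4 h 53 min.

4 h 53 min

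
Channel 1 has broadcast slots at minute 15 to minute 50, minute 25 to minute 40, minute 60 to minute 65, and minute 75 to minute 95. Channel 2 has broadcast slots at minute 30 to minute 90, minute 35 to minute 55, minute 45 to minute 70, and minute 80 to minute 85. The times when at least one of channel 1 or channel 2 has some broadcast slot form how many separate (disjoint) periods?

First set merges to minute 15 to minute 50, minute 60 to minute 65, minute 75 to minute 95.
Second set merges to minute 30 to minute 90.
A ∪ B = minute 15 to minute 95.
That is 1 disjoint piece.

1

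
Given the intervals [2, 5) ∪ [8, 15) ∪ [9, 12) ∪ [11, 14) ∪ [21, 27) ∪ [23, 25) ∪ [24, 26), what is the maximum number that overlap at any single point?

3

Sweep endpoints in order; track running count of active intervals.
Peak of 3 reached at 11.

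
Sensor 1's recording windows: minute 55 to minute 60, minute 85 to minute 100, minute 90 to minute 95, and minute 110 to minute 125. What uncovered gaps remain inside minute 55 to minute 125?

The merged coverage is minute 55 to minute 60, minute 85 to minute 100, minute 110 to minute 125.
Uncovered inside minute 55 to minute 125: minute 60 to minute 85, minute 100 to minute 110.

minute 60 to minute 85, minute 100 to minute 110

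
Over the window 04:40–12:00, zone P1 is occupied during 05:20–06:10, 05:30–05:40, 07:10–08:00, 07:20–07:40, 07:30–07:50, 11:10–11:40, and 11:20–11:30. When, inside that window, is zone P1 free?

Covered (merged): 05:20–06:10, 07:10–08:00, 11:10–11:40.
Gaps within 04:40–12:00: 04:40–05:20, 06:10–07:10, 08:00–11:10, 11:40–12:00.

04:40–05:20, 06:10–07:10, 08:00–11:10, 11:40–12:00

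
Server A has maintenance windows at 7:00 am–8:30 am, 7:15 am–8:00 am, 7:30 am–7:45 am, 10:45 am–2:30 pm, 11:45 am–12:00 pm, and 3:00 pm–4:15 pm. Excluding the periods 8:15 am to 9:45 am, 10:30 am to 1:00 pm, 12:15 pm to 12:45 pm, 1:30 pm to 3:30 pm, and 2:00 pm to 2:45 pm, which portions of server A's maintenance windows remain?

7:00 am-8:15 am, 1:00 pm-1:30 pm, 3:30 pm-4:15 pm

First set merges to 7:00 am-8:30 am, 10:45 am-2:30 pm, 3:00 pm-4:15 pm.
Second set merges to 8:15 am-9:45 am, 10:30 am-1:00 pm, 1:30 pm-3:30 pm.
7:00 am-8:30 am with B removed leaves 7:00 am-8:15 am.
10:45 am-2:30 pm with B removed leaves 1:00 pm-1:30 pm.
3:00 pm-4:15 pm with B removed leaves 3:30 pm-4:15 pm.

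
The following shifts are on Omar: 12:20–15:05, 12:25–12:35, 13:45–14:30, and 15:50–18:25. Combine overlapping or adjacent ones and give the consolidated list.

12:25-12:35 overlaps/touches 12:20-15:05 → extend to 12:20-15:05.
13:45-14:30 overlaps/touches 12:20-15:05 → extend to 12:20-15:05.
15:50-18:25 is disjoint → start new block.

12:20-15:05, 15:50-18:25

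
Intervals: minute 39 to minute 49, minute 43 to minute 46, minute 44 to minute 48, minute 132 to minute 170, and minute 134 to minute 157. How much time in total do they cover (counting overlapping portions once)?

48 minutes

Merged: minute 39 to minute 49, minute 132 to minute 170.
Lengths: 10 minutes + 38 minutes = 48 minutes.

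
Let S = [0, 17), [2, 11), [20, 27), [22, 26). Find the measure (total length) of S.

24

Merged: [0, 17), [20, 27).
Lengths: 17 + 7 = 24.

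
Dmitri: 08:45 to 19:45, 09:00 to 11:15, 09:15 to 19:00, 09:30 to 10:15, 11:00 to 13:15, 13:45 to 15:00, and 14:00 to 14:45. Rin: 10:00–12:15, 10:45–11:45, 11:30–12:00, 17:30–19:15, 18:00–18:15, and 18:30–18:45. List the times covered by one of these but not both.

A, merged: 08:45-19:45.
B, merged: 10:00-12:15, 17:30-19:15.
A but not B: 08:45-10:00, 12:15-17:30, 19:15-19:45.
B but not A: none.
Combining gives A △ B.

08:45-10:00, 12:15-17:30, 19:15-19:45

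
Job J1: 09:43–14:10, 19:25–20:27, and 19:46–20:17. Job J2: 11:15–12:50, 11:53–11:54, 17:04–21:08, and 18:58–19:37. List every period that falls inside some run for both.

11:15–12:50, 19:25–20:27

A, merged: 09:43–14:10, 19:25–20:27.
B, merged: 11:15–12:50, 17:04–21:08.
09:43–14:10 overlaps B on 11:15–12:50.
19:25–20:27 overlaps B on 19:25–20:27.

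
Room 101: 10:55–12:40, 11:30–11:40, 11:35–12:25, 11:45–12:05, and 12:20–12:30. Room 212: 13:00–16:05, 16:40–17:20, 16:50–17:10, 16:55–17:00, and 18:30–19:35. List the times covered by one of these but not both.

10:55-12:40, 13:00-16:05, 16:40-17:20, 18:30-19:35

First set merges to 10:55-12:40.
Second set merges to 13:00-16:05, 16:40-17:20, 18:30-19:35.
A but not B: 10:55-12:40.
B but not A: 13:00-16:05, 16:40-17:20, 18:30-19:35.
Combining gives A △ B.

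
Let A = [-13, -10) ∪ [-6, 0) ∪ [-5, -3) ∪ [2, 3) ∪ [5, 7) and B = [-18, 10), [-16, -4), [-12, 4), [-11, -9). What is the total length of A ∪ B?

Merge the first list: [-13, -10), [-6, 0), [2, 3), [5, 7).
Merge the second list: [-18, 10).
A ∪ B = [-18, 10).
Total: 28.

28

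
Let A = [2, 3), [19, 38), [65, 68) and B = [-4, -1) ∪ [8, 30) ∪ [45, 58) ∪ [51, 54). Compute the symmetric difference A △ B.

Second set merges to [-4, -1), [8, 30), [45, 58).
A \ B = [2, 3), [30, 38), [65, 68).
B \ A = [-4, -1), [8, 19), [45, 58).
Union of the two gives the symmetric difference.

[-4, -1) ∪ [2, 3) ∪ [8, 19) ∪ [30, 38) ∪ [45, 58) ∪ [65, 68)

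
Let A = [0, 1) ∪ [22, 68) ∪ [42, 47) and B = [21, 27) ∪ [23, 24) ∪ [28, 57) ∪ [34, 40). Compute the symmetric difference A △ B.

Merge the first list: [0, 1), [22, 68).
Merge the second list: [21, 27), [28, 57).
Only in the first: [0, 1), [27, 28), [57, 68).
Only in the second: [21, 22).
Together these are the periods covered by exactly one.

[0, 1) ∪ [21, 22) ∪ [27, 28) ∪ [57, 68)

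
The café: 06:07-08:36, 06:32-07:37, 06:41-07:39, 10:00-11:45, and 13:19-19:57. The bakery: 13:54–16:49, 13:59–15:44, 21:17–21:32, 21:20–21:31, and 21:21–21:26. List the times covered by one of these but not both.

06:07-08:36, 10:00-11:45, 13:19-13:54, 16:49-19:57, 21:17-21:32

Merge the first list: 06:07-08:36, 10:00-11:45, 13:19-19:57.
Merge the second list: 13:54-16:49, 21:17-21:32.
A \ B = 06:07-08:36, 10:00-11:45, 13:19-13:54, 16:49-19:57.
B \ A = 21:17-21:32.
Union of the two gives the symmetric difference.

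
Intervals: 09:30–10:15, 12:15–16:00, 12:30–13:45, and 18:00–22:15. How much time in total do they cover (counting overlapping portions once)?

8 h 45 min

Merged: 09:30–10:15, 12:15–16:00, 18:00–22:15.
Lengths: 45 min + 3 h 45 min + 4 h 15 min = 8 h 45 min.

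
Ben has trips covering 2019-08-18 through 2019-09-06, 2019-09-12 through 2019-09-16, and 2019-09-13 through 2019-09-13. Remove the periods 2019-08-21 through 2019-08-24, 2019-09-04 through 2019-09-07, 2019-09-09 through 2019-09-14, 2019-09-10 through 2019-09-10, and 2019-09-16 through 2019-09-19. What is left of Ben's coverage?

2019-08-18 through 2019-08-20, 2019-08-25 through 2019-09-03, 2019-09-15 through 2019-09-15

Merge the first list: 2019-08-18 through 2019-09-06, 2019-09-12 through 2019-09-16.
Merge the second list: 2019-08-21 through 2019-08-24, 2019-09-04 through 2019-09-07, 2019-09-09 through 2019-09-14, 2019-09-16 through 2019-09-19.
2019-08-18 through 2019-09-06 with B removed leaves 2019-08-18 through 2019-08-20, 2019-08-25 through 2019-09-03.
2019-09-12 through 2019-09-16 with B removed leaves 2019-09-15 through 2019-09-15.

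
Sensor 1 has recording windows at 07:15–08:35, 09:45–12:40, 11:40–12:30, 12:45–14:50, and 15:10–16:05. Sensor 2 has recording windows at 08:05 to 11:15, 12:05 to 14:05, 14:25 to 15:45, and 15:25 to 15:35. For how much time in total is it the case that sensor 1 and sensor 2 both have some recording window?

Merge the first list: 07:15–08:35, 09:45–12:40, 12:45–14:50, 15:10–16:05.
Merge the second list: 08:05–11:15, 12:05–14:05, 14:25–15:45.
A ∩ B = 08:05–08:35, 09:45–11:15, 12:05–12:40, 12:45–14:05, 14:25–14:50, 15:10–15:45.
Total: 30 min + 1 h 30 min + 35 min + 1 h 20 min + 25 min + 35 min = 4 h 55 min.

4 h 55 min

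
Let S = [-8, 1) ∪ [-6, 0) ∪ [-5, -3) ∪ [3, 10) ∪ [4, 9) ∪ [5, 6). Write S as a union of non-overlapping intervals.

[-6, 0) overlaps/touches [-8, 1) → extend to [-8, 1).
[-5, -3) overlaps/touches [-8, 1) → extend to [-8, 1).
[3, 10) is disjoint → start new block.
[4, 9) overlaps/touches [3, 10) → extend to [3, 10).
[5, 6) overlaps/touches [3, 10) → extend to [3, 10).

[-8, 1) ∪ [3, 10)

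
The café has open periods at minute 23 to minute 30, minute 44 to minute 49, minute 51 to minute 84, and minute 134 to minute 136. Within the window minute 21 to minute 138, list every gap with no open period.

Covered (merged): minute 23 to minute 30, minute 44 to minute 49, minute 51 to minute 84, minute 134 to minute 136.
Gaps within minute 21 to minute 138: minute 21 to minute 23, minute 30 to minute 44, minute 49 to minute 51, minute 84 to minute 134, minute 136 to minute 138.

minute 21 to minute 23, minute 30 to minute 44, minute 49 to minute 51, minute 84 to minute 134, minute 136 to minute 138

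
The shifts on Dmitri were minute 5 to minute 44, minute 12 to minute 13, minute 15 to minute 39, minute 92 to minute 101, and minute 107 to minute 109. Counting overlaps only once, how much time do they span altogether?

50 minutes

Merged: minute 5 to minute 44, minute 92 to minute 101, minute 107 to minute 109.
Lengths: 39 minutes + 9 minutes + 2 minutes = 50 minutes.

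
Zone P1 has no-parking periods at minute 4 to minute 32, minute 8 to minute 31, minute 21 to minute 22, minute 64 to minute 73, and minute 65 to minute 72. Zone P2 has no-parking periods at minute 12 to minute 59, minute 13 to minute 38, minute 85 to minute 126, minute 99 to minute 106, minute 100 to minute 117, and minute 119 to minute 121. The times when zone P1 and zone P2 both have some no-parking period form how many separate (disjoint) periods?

A, merged: minute 4 to minute 32, minute 64 to minute 73.
B, merged: minute 12 to minute 59, minute 85 to minute 126.
A ∩ B = minute 12 to minute 32.
That is 1 disjoint piece.

1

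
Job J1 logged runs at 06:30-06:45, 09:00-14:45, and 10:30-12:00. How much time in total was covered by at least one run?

Merged: 06:30-06:45, 09:00-14:45.
Lengths: 15 min + 5 h 45 min = 6 h.

6 h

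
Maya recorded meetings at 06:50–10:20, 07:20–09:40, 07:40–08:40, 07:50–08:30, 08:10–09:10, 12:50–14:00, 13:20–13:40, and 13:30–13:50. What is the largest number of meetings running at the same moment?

Sweep endpoints in order; track running count of active intervals.
Peak of 5 reached at 08:10.

5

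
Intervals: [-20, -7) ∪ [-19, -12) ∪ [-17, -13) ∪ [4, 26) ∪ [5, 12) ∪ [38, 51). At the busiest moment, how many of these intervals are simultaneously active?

3

Sweep endpoints in order; track running count of active intervals.
Peak of 3 reached at -17.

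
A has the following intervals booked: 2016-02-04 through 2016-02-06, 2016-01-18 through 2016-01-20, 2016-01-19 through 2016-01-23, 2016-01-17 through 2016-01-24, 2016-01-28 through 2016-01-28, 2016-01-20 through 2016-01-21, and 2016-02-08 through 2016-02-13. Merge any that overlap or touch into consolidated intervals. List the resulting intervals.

Sort by start: 2016-01-17 through 2016-01-24, 2016-01-18 through 2016-01-20, 2016-01-19 through 2016-01-23, 2016-01-20 through 2016-01-21, 2016-01-28 through 2016-01-28, 2016-02-04 through 2016-02-06, 2016-02-08 through 2016-02-13.
2016-01-18 through 2016-01-20 overlaps/touches 2016-01-17 through 2016-01-24 → extend to 2016-01-17 through 2016-01-24.
2016-01-19 through 2016-01-23 overlaps/touches 2016-01-17 through 2016-01-24 → extend to 2016-01-17 through 2016-01-24.
2016-01-20 through 2016-01-21 overlaps/touches 2016-01-17 through 2016-01-24 → extend to 2016-01-17 through 2016-01-24.
2016-01-28 through 2016-01-28 is disjoint → start new block.
2016-02-04 through 2016-02-06 is disjoint → start new block.
2016-02-08 through 2016-02-13 is disjoint → start new block.

2016-01-17 through 2016-01-24, 2016-01-28 through 2016-01-28, 2016-02-04 through 2016-02-06, 2016-02-08 through 2016-02-13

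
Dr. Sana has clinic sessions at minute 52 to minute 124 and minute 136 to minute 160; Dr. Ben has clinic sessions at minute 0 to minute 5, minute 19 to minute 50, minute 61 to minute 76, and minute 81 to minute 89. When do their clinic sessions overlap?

minute 61 to minute 76, minute 81 to minute 89

minute 52 to minute 124 overlaps B on minute 61 to minute 76, minute 81 to minute 89.
minute 136 to minute 160 falls entirely outside B.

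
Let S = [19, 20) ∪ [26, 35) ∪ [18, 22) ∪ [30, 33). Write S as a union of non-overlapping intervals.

Sort by start: [18, 22), [19, 20), [26, 35), [30, 33).
[19, 20) overlaps/touches [18, 22) → extend to [18, 22).
[26, 35) is disjoint → start new block.
[30, 33) overlaps/touches [26, 35) → extend to [26, 35).

[18, 22) ∪ [26, 35)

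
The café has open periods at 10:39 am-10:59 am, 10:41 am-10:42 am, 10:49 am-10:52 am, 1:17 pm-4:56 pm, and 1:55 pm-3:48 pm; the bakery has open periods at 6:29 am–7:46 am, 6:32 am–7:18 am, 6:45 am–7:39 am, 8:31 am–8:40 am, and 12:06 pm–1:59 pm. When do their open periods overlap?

A, merged: 10:39 am–10:59 am, 1:17 pm–4:56 pm.
B, merged: 6:29 am–7:46 am, 8:31 am–8:40 am, 12:06 pm–1:59 pm.
10:39 am–10:59 am falls entirely outside B.
1:17 pm–4:56 pm overlaps B on 1:17 pm–1:59 pm.

1:17 pm–1:59 pm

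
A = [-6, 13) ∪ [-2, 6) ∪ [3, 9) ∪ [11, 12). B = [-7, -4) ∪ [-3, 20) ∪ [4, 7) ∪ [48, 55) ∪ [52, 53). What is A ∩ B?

Merge the first list: [-6, 13).
Merge the second list: [-7, -4), [-3, 20), [48, 55).
[-6, 13) ∩ B → [-6, -4), [-3, 13).

[-6, -4) ∪ [-3, 13)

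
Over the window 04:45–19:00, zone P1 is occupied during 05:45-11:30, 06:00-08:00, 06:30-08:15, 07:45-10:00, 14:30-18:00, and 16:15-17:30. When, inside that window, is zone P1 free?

After merging, the occupied span is 05:45–11:30, 14:30–18:00.
Uncovered inside 04:45–19:00: 04:45–05:45, 11:30–14:30, 18:00–19:00.

04:45–05:45, 11:30–14:30, 18:00–19:00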